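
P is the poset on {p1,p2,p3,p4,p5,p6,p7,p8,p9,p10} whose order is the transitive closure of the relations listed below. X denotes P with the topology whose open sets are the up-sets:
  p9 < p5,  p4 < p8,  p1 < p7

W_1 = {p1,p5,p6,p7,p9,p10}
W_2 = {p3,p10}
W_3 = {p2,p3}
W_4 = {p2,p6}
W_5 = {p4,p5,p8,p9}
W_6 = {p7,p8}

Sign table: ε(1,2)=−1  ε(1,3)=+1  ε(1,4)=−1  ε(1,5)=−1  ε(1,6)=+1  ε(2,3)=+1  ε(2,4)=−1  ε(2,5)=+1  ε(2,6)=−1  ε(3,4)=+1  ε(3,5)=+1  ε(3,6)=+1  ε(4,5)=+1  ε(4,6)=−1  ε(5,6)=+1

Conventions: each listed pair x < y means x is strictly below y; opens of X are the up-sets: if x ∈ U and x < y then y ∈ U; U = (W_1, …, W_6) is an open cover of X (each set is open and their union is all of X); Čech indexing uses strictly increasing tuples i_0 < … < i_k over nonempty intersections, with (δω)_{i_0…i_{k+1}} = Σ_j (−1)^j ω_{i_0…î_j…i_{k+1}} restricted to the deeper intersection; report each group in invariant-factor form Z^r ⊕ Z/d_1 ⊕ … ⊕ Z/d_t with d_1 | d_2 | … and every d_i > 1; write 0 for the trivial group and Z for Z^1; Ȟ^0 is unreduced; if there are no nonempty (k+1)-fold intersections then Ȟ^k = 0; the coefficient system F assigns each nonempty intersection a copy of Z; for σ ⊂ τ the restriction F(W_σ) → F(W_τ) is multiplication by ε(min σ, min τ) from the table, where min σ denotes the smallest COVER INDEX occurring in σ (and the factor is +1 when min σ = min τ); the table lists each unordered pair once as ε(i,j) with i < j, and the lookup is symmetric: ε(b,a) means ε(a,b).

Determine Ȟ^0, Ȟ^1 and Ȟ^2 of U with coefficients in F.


Ȟ^0 = 0,  Ȟ^1 = Z ⊕ Z/2,  Ȟ^2 = 0

nonempty intersections:
  W12={p10} W14={p6} W15={p5,p9} W16={p7} W23={p3} W34={p2} W56={p8}
C dims 6,7; δ0: rk 6, SNF 1^5·2
Ȟ^0: (6−6)−0=0 ⇒ 0
Ȟ^1: (7−0)−6=1 plus torsion [2] ⇒ Z ⊕ Z/2
Ȟ^2: (0−0)−0=0 ⇒ 0


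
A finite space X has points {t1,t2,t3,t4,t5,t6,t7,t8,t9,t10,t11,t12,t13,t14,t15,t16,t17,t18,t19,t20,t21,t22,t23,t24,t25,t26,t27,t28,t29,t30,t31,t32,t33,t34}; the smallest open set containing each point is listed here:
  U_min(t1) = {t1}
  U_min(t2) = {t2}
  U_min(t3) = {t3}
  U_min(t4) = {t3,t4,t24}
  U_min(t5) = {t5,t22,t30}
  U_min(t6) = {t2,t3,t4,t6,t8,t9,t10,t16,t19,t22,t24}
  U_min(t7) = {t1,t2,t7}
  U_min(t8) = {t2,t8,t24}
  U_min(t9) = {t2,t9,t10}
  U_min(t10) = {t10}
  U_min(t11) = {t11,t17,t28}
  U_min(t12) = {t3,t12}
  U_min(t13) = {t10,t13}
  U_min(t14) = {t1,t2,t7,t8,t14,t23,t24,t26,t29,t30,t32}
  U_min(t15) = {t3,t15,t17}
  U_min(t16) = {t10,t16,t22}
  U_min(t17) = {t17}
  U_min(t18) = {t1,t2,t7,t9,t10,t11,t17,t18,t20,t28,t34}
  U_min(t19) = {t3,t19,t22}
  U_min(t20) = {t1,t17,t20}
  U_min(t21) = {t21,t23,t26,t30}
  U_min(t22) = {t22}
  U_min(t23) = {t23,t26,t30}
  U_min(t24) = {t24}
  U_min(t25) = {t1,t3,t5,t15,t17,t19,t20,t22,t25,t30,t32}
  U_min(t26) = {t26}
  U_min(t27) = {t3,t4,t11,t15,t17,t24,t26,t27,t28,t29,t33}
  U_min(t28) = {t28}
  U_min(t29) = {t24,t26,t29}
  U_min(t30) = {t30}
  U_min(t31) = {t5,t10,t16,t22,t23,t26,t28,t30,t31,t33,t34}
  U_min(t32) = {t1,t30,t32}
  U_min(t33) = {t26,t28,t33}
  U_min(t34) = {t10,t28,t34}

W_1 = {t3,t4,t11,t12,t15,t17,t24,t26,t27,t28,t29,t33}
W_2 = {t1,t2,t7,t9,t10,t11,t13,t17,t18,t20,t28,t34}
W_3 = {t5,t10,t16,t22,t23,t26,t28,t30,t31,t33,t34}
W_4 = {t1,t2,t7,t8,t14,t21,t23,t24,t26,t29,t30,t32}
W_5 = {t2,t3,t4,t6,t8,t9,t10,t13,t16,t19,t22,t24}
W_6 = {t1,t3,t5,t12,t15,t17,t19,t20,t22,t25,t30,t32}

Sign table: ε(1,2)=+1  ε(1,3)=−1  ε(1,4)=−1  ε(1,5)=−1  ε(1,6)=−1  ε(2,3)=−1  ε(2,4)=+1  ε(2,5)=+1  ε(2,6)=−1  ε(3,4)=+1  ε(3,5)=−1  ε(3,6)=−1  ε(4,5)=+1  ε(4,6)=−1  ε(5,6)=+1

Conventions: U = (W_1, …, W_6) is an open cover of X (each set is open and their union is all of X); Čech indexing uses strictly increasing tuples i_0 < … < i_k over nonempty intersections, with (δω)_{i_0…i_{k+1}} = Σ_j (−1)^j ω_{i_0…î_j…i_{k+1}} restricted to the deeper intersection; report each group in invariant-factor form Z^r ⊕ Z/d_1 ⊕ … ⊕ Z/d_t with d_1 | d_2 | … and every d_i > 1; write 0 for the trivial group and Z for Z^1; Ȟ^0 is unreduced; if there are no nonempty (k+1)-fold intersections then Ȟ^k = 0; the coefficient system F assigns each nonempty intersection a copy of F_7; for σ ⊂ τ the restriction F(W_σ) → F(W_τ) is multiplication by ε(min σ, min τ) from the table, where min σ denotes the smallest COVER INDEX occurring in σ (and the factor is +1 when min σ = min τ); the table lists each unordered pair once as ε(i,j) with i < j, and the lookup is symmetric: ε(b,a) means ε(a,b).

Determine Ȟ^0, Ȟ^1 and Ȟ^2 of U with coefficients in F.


nonempty intersections:
  W12={t11,t17,t28} W13={t26,t28,t33} W14={t24,t26,t29} W15={t3,t4,t24} W16={t3,t12,t15,t17} W23={t10,t28,t34} W24={t1,t2,t7} W25={t2,t9,t10,t13} W26={t1,t17,t20} W34={t23,t26,t30} W35={t10,t16,t22} W36={t5,t22,t30} W45={t2,t8,t24} W46={t1,t30,t32} W56={t3,t19,t22}
  W123={t28} W126={t17} W134={t26} W145={t24} W156={t3} W235={t10} W245={t2} W246={t1} W346={t30} W356={t22}
C dims 6,15,10; δ0: rk_F7 6; δ1: rk_F7 9
Ȟ^0: (6−6)−0=0 ⇒ 0
Ȟ^1: (15−9)−6=0 ⇒ 0
Ȟ^2: (10−0)−9=1 ⇒ Z/7

Ȟ^0 ≅ 0,  Ȟ^1 ≅ 0,  Ȟ^2 ≅ Z/7


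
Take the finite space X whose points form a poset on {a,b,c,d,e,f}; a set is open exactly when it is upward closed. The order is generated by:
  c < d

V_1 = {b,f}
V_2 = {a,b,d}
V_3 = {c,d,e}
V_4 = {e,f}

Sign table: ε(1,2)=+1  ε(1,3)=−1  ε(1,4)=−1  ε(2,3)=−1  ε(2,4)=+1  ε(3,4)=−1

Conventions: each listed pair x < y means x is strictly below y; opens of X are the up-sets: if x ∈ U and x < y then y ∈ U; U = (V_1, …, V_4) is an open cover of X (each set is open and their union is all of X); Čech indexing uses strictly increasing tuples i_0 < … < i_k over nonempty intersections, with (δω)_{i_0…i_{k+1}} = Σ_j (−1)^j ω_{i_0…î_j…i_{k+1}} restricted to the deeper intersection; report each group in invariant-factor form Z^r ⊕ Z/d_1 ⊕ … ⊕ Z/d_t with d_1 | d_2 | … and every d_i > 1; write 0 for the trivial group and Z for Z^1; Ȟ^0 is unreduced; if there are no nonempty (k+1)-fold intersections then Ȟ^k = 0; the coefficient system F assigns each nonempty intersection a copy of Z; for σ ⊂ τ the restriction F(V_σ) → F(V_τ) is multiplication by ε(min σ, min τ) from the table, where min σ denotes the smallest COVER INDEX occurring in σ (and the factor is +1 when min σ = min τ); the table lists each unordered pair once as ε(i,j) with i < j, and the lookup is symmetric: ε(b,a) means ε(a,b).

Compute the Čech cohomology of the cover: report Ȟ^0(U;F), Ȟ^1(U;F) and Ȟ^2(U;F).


nerve simplices:
  V12={b} V14={f} V23={d} V34={e}
C dims 4,4; δ0: rk 4, SNF 1^3·2
degree 0: 4−4−0 = 0 → Ȟ^0 ≅ 0
degree 1: 4−0−4 = 0 plus torsion [2] → Ȟ^1 ≅ Z/2
degree 2: 0−0−0 = 0 → Ȟ^2 ≅ 0

Ȟ^0(U;F) ≅ 0,  Ȟ^1(U;F) ≅ Z/2,  Ȟ^2(U;F) ≅ 0


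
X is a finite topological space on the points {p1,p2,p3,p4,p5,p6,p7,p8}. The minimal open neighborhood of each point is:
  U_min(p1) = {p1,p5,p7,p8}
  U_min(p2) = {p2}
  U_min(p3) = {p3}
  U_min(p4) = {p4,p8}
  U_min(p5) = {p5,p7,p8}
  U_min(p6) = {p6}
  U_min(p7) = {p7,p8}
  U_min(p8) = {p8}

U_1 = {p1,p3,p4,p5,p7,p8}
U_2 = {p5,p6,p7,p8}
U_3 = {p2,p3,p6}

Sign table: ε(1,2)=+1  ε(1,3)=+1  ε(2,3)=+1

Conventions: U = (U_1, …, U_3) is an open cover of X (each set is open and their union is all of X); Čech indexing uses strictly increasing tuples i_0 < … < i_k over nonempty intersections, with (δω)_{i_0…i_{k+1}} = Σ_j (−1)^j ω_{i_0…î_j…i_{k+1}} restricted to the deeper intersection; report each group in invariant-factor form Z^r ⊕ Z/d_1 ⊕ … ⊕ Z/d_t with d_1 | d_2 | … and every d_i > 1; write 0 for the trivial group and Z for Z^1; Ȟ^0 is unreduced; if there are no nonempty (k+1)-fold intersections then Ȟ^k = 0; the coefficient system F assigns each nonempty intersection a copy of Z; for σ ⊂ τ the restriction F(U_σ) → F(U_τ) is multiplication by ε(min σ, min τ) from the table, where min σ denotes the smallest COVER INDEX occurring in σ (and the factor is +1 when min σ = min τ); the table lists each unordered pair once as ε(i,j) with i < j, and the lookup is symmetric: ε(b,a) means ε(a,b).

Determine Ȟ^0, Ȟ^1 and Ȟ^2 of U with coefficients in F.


nonempty intersections:
  U12={p5,p7,p8} U13={p3} U23={p6}
C dims 3,3; δ0: rk 2, SNF 1^2
Ȟ^0: (3−2)−0=1 ⇒ Z
Ȟ^1: (3−0)−2=1 ⇒ Z
Ȟ^2: (0−0)−0=0 ⇒ 0

Ȟ^0 = Z,  Ȟ^1 = Z,  Ȟ^2 = 0


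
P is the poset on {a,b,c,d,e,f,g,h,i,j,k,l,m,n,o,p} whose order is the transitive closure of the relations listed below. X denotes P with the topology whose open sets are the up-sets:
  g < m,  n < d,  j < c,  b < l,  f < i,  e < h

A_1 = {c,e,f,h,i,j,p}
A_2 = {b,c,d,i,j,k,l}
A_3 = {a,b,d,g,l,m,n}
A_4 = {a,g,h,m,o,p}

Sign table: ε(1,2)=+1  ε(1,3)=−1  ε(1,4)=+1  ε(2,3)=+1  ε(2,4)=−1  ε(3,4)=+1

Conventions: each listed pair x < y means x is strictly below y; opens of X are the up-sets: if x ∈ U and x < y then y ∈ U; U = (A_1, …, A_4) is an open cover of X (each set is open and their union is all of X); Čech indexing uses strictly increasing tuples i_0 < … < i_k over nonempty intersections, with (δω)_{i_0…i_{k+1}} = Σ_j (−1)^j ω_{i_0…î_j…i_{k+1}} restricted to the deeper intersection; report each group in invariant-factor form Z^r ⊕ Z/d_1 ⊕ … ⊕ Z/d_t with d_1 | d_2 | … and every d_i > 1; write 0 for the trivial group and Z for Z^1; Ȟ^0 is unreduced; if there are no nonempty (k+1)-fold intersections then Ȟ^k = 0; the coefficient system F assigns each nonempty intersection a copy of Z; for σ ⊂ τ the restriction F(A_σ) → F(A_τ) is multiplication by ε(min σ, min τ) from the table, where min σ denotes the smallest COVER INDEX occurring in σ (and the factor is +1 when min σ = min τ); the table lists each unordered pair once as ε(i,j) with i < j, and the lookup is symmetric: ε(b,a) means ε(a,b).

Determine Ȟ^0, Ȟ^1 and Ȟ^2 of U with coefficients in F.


Ȟ^0(U;F) ≅ Z, Ȟ^1(U;F) ≅ Z, Ȟ^2(U;F) ≅ 0

nonempty overlaps:
  A12={c,i,j} A14={h,p} A23={b,d,l} A34={a,g,m}
C dims 4,4; δ0: rk 3, SNF 1^3
degree 0: 4−3−0 = 1 → Ȟ^0 ≅ Z
degree 1: 4−0−3 = 1 → Ȟ^1 ≅ Z
degree 2: 0−0−0 = 0 → Ȟ^2 ≅ 0


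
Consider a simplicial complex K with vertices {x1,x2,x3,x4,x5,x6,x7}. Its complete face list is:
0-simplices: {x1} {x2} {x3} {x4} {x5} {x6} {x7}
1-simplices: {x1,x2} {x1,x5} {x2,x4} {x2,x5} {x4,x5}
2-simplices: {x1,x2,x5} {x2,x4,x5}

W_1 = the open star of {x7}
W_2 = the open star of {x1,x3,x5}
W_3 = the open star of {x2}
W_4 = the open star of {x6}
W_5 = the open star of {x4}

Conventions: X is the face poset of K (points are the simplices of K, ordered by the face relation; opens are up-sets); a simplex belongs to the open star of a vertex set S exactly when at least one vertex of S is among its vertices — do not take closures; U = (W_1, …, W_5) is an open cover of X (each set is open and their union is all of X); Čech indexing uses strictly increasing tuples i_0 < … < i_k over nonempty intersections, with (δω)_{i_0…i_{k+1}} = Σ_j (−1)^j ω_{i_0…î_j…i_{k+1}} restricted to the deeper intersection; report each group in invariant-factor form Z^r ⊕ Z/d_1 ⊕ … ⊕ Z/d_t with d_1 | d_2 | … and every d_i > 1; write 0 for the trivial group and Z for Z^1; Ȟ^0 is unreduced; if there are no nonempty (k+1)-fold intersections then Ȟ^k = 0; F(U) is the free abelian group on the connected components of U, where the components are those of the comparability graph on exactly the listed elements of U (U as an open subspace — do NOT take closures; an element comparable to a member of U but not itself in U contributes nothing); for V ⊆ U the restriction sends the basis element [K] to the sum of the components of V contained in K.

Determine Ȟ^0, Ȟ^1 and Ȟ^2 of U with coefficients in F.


Ȟ^0 ≅ Z^4; Ȟ^1 ≅ 0; Ȟ^2 ≅ 0

cover nerve:
  W1={{x7}} W2={{x1},{x3},{x5},{x1,x2},{x1,x5},{x2,x5},{x4,x5},{x1,x2,x5},{x2,x4,x5}} W3={{x2},{x1,x2},{x2,x4},{x2,x5},{x1,x2,x5},{x2,x4,x5}} W4={{x6}} W5={{x4},{x2,x4},{x4,x5},{x2,x4,x5}}
  W23={{x1,x2},{x2,x5},{x1,x2,x5},{x2,x4,x5}} W25={{x4,x5},{x2,x4,x5}} W35={{x2,x4},{x2,x4,x5}}
  W235={{x2,x4,x5}}
components per intersection:
  W1: {{x7}}
  W2: {{x1},{x5},{x1,x2},{x1,x5},{x2,x5},{x4,x5},{x1,x2,x5},{x2,x4,x5}} {{x3}}
  W3: {{x2},{x1,x2},{x2,x4},{x2,x5},{x1,x2,x5},{x2,x4,x5}}
  W4: {{x6}}
  W5: {{x4},{x2,x4},{x4,x5},{x2,x4,x5}}
  W23: {{x1,x2},{x2,x5},{x1,x2,x5},{x2,x4,x5}}
  W25: {{x4,x5},{x2,x4,x5}}
  W35: {{x2,x4},{x2,x4,x5}}
  W235: {{x2,x4,x5}}
C dims 6,3,1; δ0: rk 2, SNF 1^2; δ1: rk 1, SNF 1^1
Ȟ^0: (6−2)−0=4 ⇒ Z^4
Ȟ^1: (3−1)−2=0 ⇒ 0
Ȟ^2: (1−0)−1=0 ⇒ 0


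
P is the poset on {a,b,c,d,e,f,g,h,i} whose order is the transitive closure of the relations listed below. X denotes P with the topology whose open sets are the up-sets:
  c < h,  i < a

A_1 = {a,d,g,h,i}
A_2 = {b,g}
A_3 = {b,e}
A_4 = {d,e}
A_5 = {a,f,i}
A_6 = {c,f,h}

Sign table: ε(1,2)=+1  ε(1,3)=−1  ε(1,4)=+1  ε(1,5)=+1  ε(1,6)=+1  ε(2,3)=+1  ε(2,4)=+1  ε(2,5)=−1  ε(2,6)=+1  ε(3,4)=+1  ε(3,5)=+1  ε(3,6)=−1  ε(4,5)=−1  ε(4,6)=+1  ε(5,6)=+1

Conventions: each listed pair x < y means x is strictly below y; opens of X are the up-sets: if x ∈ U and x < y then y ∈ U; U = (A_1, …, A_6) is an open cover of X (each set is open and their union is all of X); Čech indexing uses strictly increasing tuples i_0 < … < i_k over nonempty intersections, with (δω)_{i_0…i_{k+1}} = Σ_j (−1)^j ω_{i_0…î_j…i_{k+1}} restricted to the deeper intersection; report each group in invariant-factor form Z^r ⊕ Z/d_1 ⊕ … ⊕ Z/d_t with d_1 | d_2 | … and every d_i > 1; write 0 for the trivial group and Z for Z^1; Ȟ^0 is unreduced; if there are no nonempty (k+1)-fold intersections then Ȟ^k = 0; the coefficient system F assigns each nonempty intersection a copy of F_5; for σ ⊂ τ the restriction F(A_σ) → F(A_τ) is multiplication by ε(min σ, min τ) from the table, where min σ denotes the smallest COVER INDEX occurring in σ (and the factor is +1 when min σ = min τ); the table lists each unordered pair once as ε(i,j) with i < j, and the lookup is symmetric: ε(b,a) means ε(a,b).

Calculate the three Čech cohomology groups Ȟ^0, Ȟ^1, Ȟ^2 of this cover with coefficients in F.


Ȟ^0(U;F) ≅ Z/5, Ȟ^1(U;F) ≅ Z/5 ⊕ Z/5 and Ȟ^2(U;F) ≅ 0

intersection data:
  A12={g} A14={d} A15={a,i} A16={h} A23={b} A34={e} A56={f}
C dims 6,7; δ0: rk_F5 5
Ȟ^0 = (6 − 5) − 0 = 1, so Ȟ^0 ≅ Z/5
Ȟ^1 = (7 − 0) − 5 = 2, so Ȟ^1 ≅ Z/5 ⊕ Z/5
Ȟ^2 = (0 − 0) − 0 = 0, so Ȟ^2 ≅ 0


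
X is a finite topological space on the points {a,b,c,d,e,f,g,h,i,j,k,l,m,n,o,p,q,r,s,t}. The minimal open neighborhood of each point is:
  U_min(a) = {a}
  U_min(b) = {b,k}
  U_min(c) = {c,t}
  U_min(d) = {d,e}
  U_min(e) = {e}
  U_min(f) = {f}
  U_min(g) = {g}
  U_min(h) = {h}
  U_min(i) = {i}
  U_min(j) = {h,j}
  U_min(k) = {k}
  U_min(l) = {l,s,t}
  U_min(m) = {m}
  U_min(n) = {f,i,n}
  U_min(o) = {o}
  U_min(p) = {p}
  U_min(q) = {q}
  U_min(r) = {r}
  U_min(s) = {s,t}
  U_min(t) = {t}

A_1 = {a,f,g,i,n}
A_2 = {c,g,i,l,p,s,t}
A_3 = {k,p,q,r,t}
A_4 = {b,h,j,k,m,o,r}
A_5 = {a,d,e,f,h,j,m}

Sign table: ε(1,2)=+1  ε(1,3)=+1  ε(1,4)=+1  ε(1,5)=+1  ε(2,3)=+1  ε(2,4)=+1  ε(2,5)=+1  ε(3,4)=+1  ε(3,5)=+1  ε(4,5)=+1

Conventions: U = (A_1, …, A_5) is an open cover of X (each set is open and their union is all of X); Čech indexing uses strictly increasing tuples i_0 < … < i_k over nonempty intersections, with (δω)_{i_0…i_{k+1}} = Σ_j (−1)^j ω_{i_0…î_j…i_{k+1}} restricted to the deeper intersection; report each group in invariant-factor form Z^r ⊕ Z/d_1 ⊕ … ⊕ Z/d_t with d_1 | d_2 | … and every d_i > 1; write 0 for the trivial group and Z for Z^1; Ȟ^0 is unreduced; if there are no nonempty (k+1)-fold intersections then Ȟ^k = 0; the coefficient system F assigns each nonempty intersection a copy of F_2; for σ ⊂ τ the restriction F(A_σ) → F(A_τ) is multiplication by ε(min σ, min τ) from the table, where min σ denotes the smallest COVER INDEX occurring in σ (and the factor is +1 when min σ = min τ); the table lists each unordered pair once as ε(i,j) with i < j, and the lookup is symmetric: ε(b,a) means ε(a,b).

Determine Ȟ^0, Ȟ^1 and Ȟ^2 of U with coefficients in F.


Ȟ^0(U;F) ≅ Z/2; Ȟ^1(U;F) ≅ Z/2; Ȟ^2(U;F) ≅ 0

cover nerve:
  A12={g,i} A15={a,f} A23={p,t} A34={k,r} A45={h,j,m}
C dims 5,5; δ0: rk_F2 4
Ȟ^0: (5−4)−0=1 ⇒ Z/2
Ȟ^1: (5−0)−4=1 ⇒ Z/2
Ȟ^2: (0−0)−0=0 ⇒ 0


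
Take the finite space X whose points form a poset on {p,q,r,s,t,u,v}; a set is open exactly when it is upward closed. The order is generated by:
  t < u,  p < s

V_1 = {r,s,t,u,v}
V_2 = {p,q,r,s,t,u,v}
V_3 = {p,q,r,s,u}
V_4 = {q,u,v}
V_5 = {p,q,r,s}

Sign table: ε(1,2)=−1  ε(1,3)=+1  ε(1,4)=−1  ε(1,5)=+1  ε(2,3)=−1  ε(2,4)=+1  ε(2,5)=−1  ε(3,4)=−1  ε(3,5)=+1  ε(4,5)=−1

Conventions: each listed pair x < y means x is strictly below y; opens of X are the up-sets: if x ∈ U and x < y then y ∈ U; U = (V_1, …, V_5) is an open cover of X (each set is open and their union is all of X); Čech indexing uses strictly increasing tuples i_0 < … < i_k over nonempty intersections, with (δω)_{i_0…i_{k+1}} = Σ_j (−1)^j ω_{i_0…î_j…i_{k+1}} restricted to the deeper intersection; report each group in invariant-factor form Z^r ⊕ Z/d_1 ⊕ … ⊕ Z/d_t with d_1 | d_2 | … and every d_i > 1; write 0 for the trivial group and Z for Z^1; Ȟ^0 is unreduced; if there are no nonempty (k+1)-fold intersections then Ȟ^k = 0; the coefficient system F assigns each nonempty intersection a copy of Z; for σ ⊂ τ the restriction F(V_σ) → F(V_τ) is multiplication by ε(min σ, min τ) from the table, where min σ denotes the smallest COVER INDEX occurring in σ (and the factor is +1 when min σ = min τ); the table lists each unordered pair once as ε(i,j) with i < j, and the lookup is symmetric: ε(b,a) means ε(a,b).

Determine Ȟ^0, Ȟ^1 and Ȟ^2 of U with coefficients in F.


intersection data:
  V12={r,s,t,u,v} V13={r,s,u} V14={u,v} V15={r,s} V23={p,q,r,s,u} V24={q,u,v} V25={p,q,r,s} V34={q,u} V35={p,q,r,s} V45={q}
  V123={r,s,u} V124={u,v} V125={r,s} V134={u} V135={r,s} V234={q,u} V235={p,q,r,s} V245={q} V345={q}
  V1234={u} V1235={r,s} V2345={q}
C dims 5,10,9,3; δ0: rk 4, SNF 1^4; δ1: rk 6, SNF 1^6; δ2: rk 3, SNF 1^3
Ȟ^0 = (5 − 4) − 0 = 1, so Ȟ^0 ≅ Z
Ȟ^1 = (10 − 6) − 4 = 0, so Ȟ^1 ≅ 0
Ȟ^2 = (9 − 3) − 6 = 0, so Ȟ^2 ≅ 0

Ȟ^0(U;F) ≅ Z; Ȟ^1(U;F) ≅ 0; Ȟ^2(U;F) ≅ 0


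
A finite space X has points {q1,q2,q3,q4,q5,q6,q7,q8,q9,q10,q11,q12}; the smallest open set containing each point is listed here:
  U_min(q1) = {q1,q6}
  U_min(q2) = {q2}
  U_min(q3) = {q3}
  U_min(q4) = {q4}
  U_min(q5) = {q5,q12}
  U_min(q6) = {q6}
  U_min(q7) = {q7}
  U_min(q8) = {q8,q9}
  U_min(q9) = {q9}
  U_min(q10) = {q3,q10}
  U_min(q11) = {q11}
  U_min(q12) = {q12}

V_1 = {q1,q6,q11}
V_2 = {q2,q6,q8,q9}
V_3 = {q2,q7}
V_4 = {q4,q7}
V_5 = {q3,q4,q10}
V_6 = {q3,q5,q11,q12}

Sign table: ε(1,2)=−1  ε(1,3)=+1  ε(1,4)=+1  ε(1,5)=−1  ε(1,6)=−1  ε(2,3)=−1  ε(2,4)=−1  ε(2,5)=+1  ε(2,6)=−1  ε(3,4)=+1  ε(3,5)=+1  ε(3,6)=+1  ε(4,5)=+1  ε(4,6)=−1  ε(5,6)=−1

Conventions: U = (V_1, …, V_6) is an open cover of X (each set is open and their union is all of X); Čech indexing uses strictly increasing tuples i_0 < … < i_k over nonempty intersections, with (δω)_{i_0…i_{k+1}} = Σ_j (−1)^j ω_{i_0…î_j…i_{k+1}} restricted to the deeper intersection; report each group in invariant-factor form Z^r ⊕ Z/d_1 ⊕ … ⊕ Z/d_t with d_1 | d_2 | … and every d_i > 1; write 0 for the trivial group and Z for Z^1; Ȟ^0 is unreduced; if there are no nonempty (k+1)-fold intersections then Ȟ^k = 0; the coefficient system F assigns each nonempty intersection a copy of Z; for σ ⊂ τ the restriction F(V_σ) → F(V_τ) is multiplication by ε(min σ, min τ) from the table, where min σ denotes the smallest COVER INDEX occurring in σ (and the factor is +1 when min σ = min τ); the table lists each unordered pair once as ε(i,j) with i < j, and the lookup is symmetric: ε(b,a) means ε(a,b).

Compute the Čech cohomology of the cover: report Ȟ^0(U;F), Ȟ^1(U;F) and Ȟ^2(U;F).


Ȟ^0 = Z; Ȟ^1 = Z; Ȟ^2 = 0

nonempty overlaps:
  V12={q6} V16={q11} V23={q2} V34={q7} V45={q4} V56={q3}
C dims 6,6; δ0: rk 5, SNF 1^5
degree 0: 6−5−0 = 1 → Ȟ^0 ≅ Z
degree 1: 6−0−5 = 1 → Ȟ^1 ≅ Z
degree 2: 0−0−0 = 0 → Ȟ^2 ≅ 0


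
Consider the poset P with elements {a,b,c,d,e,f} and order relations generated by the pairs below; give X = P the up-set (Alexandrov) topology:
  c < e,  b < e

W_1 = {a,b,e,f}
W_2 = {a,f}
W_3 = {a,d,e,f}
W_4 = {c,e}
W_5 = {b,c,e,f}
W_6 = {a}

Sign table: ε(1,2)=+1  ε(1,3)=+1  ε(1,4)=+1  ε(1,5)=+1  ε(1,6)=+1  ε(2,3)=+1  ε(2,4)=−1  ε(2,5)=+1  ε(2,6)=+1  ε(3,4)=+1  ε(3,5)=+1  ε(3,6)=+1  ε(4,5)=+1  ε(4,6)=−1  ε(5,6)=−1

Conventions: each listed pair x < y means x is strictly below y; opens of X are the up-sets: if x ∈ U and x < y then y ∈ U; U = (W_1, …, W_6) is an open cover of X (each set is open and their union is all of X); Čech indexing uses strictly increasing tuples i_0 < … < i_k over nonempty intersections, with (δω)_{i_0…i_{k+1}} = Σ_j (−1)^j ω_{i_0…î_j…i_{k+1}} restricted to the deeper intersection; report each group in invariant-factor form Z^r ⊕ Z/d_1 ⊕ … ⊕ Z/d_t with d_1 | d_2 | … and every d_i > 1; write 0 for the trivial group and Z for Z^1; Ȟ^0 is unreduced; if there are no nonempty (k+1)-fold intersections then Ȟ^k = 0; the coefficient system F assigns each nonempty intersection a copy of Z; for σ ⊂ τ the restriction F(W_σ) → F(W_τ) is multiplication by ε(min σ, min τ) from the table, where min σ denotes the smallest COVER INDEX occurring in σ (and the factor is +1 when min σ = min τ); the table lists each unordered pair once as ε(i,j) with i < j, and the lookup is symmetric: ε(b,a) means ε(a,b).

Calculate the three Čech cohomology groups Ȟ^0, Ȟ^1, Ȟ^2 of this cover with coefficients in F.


Ȟ^0 = Z,  Ȟ^1 = 0,  Ȟ^2 = 0

nonempty overlaps:
  W12={a,f} W13={a,e,f} W14={e} W15={b,e,f} W16={a} W23={a,f} W25={f} W26={a} W34={e} W35={e,f} W36={a} W45={c,e}
  W123={a,f} W125={f} W126={a} W134={e} W135={e,f} W136={a} W145={e} W235={f} W236={a} W345={e}
  W1235={f} W1236={a} W1345={e}
C dims 6,12,10,3; δ0: rk 5, SNF 1^5; δ1: rk 7, SNF 1^7; δ2: rk 3, SNF 1^3
degree 0: 6−5−0 = 1 → Ȟ^0 ≅ Z
degree 1: 12−7−5 = 0 → Ȟ^1 ≅ 0
degree 2: 10−3−7 = 0 → Ȟ^2 ≅ 0


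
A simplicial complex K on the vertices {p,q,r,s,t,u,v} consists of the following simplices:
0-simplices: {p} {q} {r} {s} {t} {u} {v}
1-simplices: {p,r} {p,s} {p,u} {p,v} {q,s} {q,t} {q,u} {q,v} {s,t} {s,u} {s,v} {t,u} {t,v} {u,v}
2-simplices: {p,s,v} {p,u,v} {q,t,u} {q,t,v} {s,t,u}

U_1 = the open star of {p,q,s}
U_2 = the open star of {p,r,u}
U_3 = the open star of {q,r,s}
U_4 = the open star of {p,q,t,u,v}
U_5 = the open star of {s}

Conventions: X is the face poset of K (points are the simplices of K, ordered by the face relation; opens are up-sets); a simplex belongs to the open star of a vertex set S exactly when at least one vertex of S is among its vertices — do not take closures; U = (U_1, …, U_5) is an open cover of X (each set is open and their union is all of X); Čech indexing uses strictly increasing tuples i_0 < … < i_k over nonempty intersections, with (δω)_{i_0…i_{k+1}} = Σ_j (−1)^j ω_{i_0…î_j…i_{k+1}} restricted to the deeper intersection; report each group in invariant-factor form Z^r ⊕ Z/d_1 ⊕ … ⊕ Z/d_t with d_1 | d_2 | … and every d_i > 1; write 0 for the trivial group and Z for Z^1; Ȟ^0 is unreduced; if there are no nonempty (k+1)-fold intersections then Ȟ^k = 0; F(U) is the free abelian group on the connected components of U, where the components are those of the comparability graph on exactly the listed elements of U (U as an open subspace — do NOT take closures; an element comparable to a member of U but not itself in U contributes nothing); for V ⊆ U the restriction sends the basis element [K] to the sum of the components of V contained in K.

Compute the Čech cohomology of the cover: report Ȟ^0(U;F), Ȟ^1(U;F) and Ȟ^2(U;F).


Ȟ^0 ≅ Z, Ȟ^1 ≅ Z^2 and Ȟ^2 ≅ 0

nonempty overlaps:
  U1={{p},{q},{s},{p,r},{p,s},{p,u},{p,v},{q,s},{q,t},{q,u},{q,v},{s,t},{s,u},{s,v},{p,s,v},{p,u,v},{q,t,u},{q,t,v},{s,t,u}} U2={{p},{r},{u},{p,r},{p,s},{p,u},{p,v},{q,u},{s,u},{t,u},{u,v},{p,s,v},{p,u,v},{q,t,u},{s,t,u}} U3={{q},{r},{s},{p,r},{p,s},{q,s},{q,t},{q,u},{q,v},{s,t},{s,u},{s,v},{p,s,v},{q,t,u},{q,t,v},{s,t,u}} U4={{p},{q},{t},{u},{v},{p,r},{p,s},{p,u},{p,v},{q,s},{q,t},{q,u},{q,v},{s,t},{s,u},{s,v},{t,u},{t,v},{u,v},{p,s,v},{p,u,v},{q,t,u},{q,t,v},{s,t,u}} U5={{s},{p,s},{q,s},{s,t},{s,u},{s,v},{p,s,v},{s,t,u}}
  U12={{p},{p,r},{p,s},{p,u},{p,v},{q,u},{s,u},{p,s,v},{p,u,v},{q,t,u},{s,t,u}} U13={{q},{s},{p,r},{p,s},{q,s},{q,t},{q,u},{q,v},{s,t},{s,u},{s,v},{p,s,v},{q,t,u},{q,t,v},{s,t,u}} U14={{p},{q},{p,r},{p,s},{p,u},{p,v},{q,s},{q,t},{q,u},{q,v},{s,t},{s,u},{s,v},{p,s,v},{p,u,v},{q,t,u},{q,t,v},{s,t,u}} U15={{s},{p,s},{q,s},{s,t},{s,u},{s,v},{p,s,v},{s,t,u}} U23={{r},{p,r},{p,s},{q,u},{s,u},{p,s,v},{q,t,u},{s,t,u}} U24={{p},{u},{p,r},{p,s},{p,u},{p,v},{q,u},{s,u},{t,u},{u,v},{p,s,v},{p,u,v},{q,t,u},{s,t,u}} U25={{p,s},{s,u},{p,s,v},{s,t,u}} U34={{q},{p,r},{p,s},{q,s},{q,t},{q,u},{q,v},{s,t},{s,u},{s,v},{p,s,v},{q,t,u},{q,t,v},{s,t,u}} U35={{s},{p,s},{q,s},{s,t},{s,u},{s,v},{p,s,v},{s,t,u}} U45={{p,s},{q,s},{s,t},{s,u},{s,v},{p,s,v},{s,t,u}}
  U123={{p,r},{p,s},{q,u},{s,u},{p,s,v},{q,t,u},{s,t,u}} U124={{p},{p,r},{p,s},{p,u},{p,v},{q,u},{s,u},{p,s,v},{p,u,v},{q,t,u},{s,t,u}} U125={{p,s},{s,u},{p,s,v},{s,t,u}} U134={{q},{p,r},{p,s},{q,s},{q,t},{q,u},{q,v},{s,t},{s,u},{s,v},{p,s,v},{q,t,u},{q,t,v},{s,t,u}} U135={{s},{p,s},{q,s},{s,t},{s,u},{s,v},{p,s,v},{s,t,u}} U145={{p,s},{q,s},{s,t},{s,u},{s,v},{p,s,v},{s,t,u}} U234={{p,r},{p,s},{q,u},{s,u},{p,s,v},{q,t,u},{s,t,u}} U235={{p,s},{s,u},{p,s,v},{s,t,u}} U245={{p,s},{s,u},{p,s,v},{s,t,u}} U345={{p,s},{q,s},{s,t},{s,u},{s,v},{p,s,v},{s,t,u}}
  U1234={{p,r},{p,s},{q,u},{s,u},{p,s,v},{q,t,u},{s,t,u}} U1235={{p,s},{s,u},{p,s,v},{s,t,u}} U1245={{p,s},{s,u},{p,s,v},{s,t,u}} U1345={{p,s},{q,s},{s,t},{s,u},{s,v},{p,s,v},{s,t,u}} U2345={{p,s},{s,u},{p,s,v},{s,t,u}}
  U12345={{p,s},{s,u},{p,s,v},{s,t,u}}
components per intersection:
  U1: {{p},{q},{s},{p,r},{p,s},{p,u},{p,v},{q,s},{q,t},{q,u},{q,v},{s,t},{s,u},{s,v},{p,s,v},{p,u,v},{q,t,u},{q,t,v},{s,t,u}}
  U2: {{p},{r},{u},{p,r},{p,s},{p,u},{p,v},{q,u},{s,u},{t,u},{u,v},{p,s,v},{p,u,v},{q,t,u},{s,t,u}}
  U3: {{q},{s},{p,s},{q,s},{q,t},{q,u},{q,v},{s,t},{s,u},{s,v},{p,s,v},{q,t,u},{q,t,v},{s,t,u}} {{r},{p,r}}
  U4: {{p},{q},{t},{u},{v},{p,r},{p,s},{p,u},{p,v},{q,s},{q,t},{q,u},{q,v},{s,t},{s,u},{s,v},{t,u},{t,v},{u,v},{p,s,v},{p,u,v},{q,t,u},{q,t,v},{s,t,u}}
  U5: {{s},{p,s},{q,s},{s,t},{s,u},{s,v},{p,s,v},{s,t,u}}
  U12: {{p},{p,r},{p,s},{p,u},{p,v},{p,s,v},{p,u,v}} {{q,u},{q,t,u}} {{s,u},{s,t,u}}
  U13: {{q},{s},{p,s},{q,s},{q,t},{q,u},{q,v},{s,t},{s,u},{s,v},{p,s,v},{q,t,u},{q,t,v},{s,t,u}} {{p,r}}
  U14: {{p},{p,r},{p,s},{p,u},{p,v},{s,v},{p,s,v},{p,u,v}} {{q},{q,s},{q,t},{q,u},{q,v},{q,t,u},{q,t,v}} {{s,t},{s,u},{s,t,u}}
  U15: {{s},{p,s},{q,s},{s,t},{s,u},{s,v},{p,s,v},{s,t,u}}
  U23: {{r},{p,r}} {{p,s},{p,s,v}} {{q,u},{q,t,u}} {{s,u},{s,t,u}}
  U24: {{p},{u},{p,r},{p,s},{p,u},{p,v},{q,u},{s,u},{t,u},{u,v},{p,s,v},{p,u,v},{q,t,u},{s,t,u}}
  U25: {{p,s},{p,s,v}} {{s,u},{s,t,u}}
  U34: {{q},{q,s},{q,t},{q,u},{q,v},{q,t,u},{q,t,v}} {{p,r}} {{p,s},{s,v},{p,s,v}} {{s,t},{s,u},{s,t,u}}
  U35: {{s},{p,s},{q,s},{s,t},{s,u},{s,v},{p,s,v},{s,t,u}}
  U45: {{p,s},{s,v},{p,s,v}} {{q,s}} {{s,t},{s,u},{s,t,u}}
  U123: {{p,r}} {{p,s},{p,s,v}} {{q,u},{q,t,u}} {{s,u},{s,t,u}}
  U124: {{p},{p,r},{p,s},{p,u},{p,v},{p,s,v},{p,u,v}} {{q,u},{q,t,u}} {{s,u},{s,t,u}}
  U125: {{p,s},{p,s,v}} {{s,u},{s,t,u}}
  U134: {{q},{q,s},{q,t},{q,u},{q,v},{q,t,u},{q,t,v}} {{p,r}} {{p,s},{s,v},{p,s,v}} {{s,t},{s,u},{s,t,u}}
  U135: {{s},{p,s},{q,s},{s,t},{s,u},{s,v},{p,s,v},{s,t,u}}
  U145: {{p,s},{s,v},{p,s,v}} {{q,s}} {{s,t},{s,u},{s,t,u}}
  U234: {{p,r}} {{p,s},{p,s,v}} {{q,u},{q,t,u}} {{s,u},{s,t,u}}
  U235: {{p,s},{p,s,v}} {{s,u},{s,t,u}}
  U245: {{p,s},{p,s,v}} {{s,u},{s,t,u}}
  U345: {{p,s},{s,v},{p,s,v}} {{q,s}} {{s,t},{s,u},{s,t,u}}
  U1234: {{p,r}} {{p,s},{p,s,v}} {{q,u},{q,t,u}} {{s,u},{s,t,u}}
  U1235: {{p,s},{p,s,v}} {{s,u},{s,t,u}}
  U1245: {{p,s},{p,s,v}} {{s,u},{s,t,u}}
  U1345: {{p,s},{s,v},{p,s,v}} {{q,s}} {{s,t},{s,u},{s,t,u}}
  U2345: {{p,s},{p,s,v}} {{s,u},{s,t,u}}
  U12345: {{p,s},{p,s,v}} {{s,u},{s,t,u}}
C dims 6,24,28,13; δ0: rk 5, SNF 1^5; δ1: rk 17, SNF 1^17; δ2: rk 11, SNF 1^11
degree 0: 6−5−0 = 1 → Ȟ^0 ≅ Z
degree 1: 24−17−5 = 2 → Ȟ^1 ≅ Z^2
degree 2: 28−11−17 = 0 → Ȟ^2 ≅ 0


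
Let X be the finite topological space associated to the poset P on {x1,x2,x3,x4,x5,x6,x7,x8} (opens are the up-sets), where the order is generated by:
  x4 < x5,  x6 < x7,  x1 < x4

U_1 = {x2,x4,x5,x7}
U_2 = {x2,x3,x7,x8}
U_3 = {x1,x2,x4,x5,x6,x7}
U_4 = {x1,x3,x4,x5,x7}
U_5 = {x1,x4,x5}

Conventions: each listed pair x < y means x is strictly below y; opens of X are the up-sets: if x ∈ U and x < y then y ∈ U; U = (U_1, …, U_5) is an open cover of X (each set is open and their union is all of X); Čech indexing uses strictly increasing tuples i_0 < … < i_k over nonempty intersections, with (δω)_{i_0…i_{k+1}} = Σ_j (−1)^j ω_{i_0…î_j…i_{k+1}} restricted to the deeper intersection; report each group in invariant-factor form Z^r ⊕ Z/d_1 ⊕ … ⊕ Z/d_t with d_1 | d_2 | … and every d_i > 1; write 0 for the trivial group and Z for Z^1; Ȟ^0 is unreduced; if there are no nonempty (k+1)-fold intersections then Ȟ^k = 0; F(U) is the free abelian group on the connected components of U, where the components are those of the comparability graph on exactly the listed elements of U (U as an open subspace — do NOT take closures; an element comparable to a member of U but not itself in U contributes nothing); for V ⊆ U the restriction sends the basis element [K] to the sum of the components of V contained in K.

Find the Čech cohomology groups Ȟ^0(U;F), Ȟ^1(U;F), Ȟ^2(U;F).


Ȟ^0(U;F) ≅ Z^5,  Ȟ^1(U;F) ≅ 0,  Ȟ^2(U;F) ≅ 0

nonempty intersections:
  U12={x2,x7} U13={x2,x4,x5,x7} U14={x4,x5,x7} U15={x4,x5} U23={x2,x7} U24={x3,x7} U34={x1,x4,x5,x7} U35={x1,x4,x5} U45={x1,x4,x5}
  U123={x2,x7} U124={x7} U134={x4,x5,x7} U135={x4,x5} U145={x4,x5} U234={x7} U345={x1,x4,x5}
  U1234={x7} U1345={x4,x5}
components per intersection:
  U1: {x2} {x4,x5} {x7}
  U2: {x2} {x3} {x7} {x8}
  U3: {x1,x4,x5} {x2} {x6,x7}
  U4: {x1,x4,x5} {x3} {x7}
  U5: {x1,x4,x5}
  U12: {x2} {x7}
  U13: {x2} {x4,x5} {x7}
  U14: {x4,x5} {x7}
  U15: {x4,x5}
  U23: {x2} {x7}
  U24: {x3} {x7}
  U34: {x1,x4,x5} {x7}
  U35: {x1,x4,x5}
  U45: {x1,x4,x5}
  U123: {x2} {x7}
  U124: {x7}
  U134: {x4,x5} {x7}
  U135: {x4,x5}
  U145: {x4,x5}
  U234: {x7}
  U345: {x1,x4,x5}
  U1234: {x7}
  U1345: {x4,x5}
C dims 14,16,9,2; δ0: rk 9, SNF 1^9; δ1: rk 7, SNF 1^7; δ2: rk 2, SNF 1^2
Ȟ^0: (14−9)−0=5 ⇒ Z^5
Ȟ^1: (16−7)−9=0 ⇒ 0
Ȟ^2: (9−2)−7=0 ⇒ 0


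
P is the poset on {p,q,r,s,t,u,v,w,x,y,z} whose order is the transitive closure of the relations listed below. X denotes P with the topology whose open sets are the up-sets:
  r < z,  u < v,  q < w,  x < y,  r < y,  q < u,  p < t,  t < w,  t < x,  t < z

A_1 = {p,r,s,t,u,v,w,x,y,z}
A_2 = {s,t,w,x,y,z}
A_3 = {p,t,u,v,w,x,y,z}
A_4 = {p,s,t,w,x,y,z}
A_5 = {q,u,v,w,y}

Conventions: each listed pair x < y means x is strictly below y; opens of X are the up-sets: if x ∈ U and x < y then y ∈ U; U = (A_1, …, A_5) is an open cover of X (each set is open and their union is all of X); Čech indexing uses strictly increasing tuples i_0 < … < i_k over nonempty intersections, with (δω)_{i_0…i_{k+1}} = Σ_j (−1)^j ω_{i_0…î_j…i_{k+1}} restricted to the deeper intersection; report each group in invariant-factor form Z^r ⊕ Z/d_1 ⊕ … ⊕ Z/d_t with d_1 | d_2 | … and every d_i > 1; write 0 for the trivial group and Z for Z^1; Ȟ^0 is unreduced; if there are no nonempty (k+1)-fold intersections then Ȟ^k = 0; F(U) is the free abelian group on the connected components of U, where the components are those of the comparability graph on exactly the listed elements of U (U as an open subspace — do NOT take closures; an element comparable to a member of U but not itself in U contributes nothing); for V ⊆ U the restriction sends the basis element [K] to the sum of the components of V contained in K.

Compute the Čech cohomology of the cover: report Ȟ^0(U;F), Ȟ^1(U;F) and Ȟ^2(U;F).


intersection data:
  A12={s,t,w,x,y,z} A13={p,t,u,v,w,x,y,z} A14={p,s,t,w,x,y,z} A15={u,v,w,y} A23={t,w,x,y,z} A24={s,t,w,x,y,z} A25={w,y} A34={p,t,w,x,y,z} A35={u,v,w,y} A45={w,y}
  A123={t,w,x,y,z} A124={s,t,w,x,y,z} A125={w,y} A134={p,t,w,x,y,z} A135={u,v,w,y} A145={w,y} A234={t,w,x,y,z} A235={w,y} A245={w,y} A345={w,y}
  A1234={t,w,x,y,z} A1235={w,y} A1245={w,y} A1345={w,y} A2345={w,y}
  A12345={w,y}
components per intersection:
  A1: {p,r,t,w,x,y,z} {s} {u,v}
  A2: {s} {t,w,x,y,z}
  A3: {p,t,w,x,y,z} {u,v}
  A4: {p,t,w,x,y,z} {s}
  A5: {q,u,v,w} {y}
  A12: {s} {t,w,x,y,z}
  A13: {p,t,w,x,y,z} {u,v}
  A14: {p,t,w,x,y,z} {s}
  A15: {u,v} {w} {y}
  A23: {t,w,x,y,z}
  A24: {s} {t,w,x,y,z}
  A25: {w} {y}
  A34: {p,t,w,x,y,z}
  A35: {u,v} {w} {y}
  A45: {w} {y}
  A123: {t,w,x,y,z}
  A124: {s} {t,w,x,y,z}
  A125: {w} {y}
  A134: {p,t,w,x,y,z}
  A135: {u,v} {w} {y}
  A145: {w} {y}
  A234: {t,w,x,y,z}
  A235: {w} {y}
  A245: {w} {y}
  A345: {w} {y}
  A1234: {t,w,x,y,z}
  A1235: {w} {y}
  A1245: {w} {y}
  A1345: {w} {y}
  A2345: {w} {y}
  A12345: {w} {y}
C dims 11,20,18,9; δ0: rk 9, SNF 1^9; δ1: rk 11, SNF 1^11; δ2: rk 7, SNF 1^7
Ȟ^0 = (11 − 9) − 0 = 2, so Ȟ^0 ≅ Z^2
Ȟ^1 = (20 − 11) − 9 = 0, so Ȟ^1 ≅ 0
Ȟ^2 = (18 − 7) − 11 = 0, so Ȟ^2 ≅ 0

Ȟ^0 = Z^2; Ȟ^1 = 0; Ȟ^2 = 0


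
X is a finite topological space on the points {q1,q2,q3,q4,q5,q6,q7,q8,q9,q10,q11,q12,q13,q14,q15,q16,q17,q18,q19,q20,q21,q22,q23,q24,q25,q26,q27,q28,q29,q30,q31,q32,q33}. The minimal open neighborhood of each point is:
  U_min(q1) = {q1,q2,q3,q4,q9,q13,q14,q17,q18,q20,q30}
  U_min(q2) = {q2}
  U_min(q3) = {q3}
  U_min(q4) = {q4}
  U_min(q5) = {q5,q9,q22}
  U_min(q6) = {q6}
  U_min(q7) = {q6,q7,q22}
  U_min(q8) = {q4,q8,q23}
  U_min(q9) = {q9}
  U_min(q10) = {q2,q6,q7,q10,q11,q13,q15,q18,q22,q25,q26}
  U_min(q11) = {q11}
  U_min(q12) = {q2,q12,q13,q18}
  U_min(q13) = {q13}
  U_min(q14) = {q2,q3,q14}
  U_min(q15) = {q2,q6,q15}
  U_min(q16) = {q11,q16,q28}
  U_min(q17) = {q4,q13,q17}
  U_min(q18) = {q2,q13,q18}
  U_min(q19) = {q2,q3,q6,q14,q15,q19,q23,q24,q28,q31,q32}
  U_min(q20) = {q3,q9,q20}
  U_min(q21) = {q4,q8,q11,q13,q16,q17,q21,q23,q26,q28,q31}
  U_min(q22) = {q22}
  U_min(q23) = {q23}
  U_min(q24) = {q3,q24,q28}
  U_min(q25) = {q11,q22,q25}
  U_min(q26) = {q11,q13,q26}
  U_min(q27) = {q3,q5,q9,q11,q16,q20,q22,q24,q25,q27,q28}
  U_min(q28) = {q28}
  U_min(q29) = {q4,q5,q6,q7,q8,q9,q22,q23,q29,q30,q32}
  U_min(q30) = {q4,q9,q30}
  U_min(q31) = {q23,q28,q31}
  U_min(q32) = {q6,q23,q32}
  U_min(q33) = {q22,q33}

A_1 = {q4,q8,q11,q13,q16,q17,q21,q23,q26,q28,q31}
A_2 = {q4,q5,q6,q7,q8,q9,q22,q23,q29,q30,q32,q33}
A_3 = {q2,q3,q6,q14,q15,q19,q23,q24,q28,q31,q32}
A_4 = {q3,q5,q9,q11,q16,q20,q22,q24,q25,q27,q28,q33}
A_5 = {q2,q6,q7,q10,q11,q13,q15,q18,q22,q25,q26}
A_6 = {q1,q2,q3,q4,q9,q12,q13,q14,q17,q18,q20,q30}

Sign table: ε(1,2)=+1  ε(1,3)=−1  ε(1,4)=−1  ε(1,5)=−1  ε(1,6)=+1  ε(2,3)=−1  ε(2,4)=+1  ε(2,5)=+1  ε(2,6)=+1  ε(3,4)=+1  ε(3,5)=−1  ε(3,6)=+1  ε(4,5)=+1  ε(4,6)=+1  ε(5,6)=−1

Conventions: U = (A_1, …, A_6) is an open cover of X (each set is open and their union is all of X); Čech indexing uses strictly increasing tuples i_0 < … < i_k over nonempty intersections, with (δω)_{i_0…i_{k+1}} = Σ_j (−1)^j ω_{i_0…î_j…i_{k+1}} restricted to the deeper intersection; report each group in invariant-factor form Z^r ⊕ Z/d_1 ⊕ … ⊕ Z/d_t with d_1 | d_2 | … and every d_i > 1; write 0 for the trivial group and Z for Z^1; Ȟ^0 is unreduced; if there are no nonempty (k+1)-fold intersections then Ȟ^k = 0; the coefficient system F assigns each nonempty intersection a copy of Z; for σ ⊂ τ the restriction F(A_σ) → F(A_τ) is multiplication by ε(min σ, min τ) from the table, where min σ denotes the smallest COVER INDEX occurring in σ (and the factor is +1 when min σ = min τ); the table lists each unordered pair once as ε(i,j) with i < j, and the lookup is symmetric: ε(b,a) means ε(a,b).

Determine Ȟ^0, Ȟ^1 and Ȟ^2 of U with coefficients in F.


nerve simplices:
  A12={q4,q8,q23} A13={q23,q28,q31} A14={q11,q16,q28} A15={q11,q13,q26} A16={q4,q13,q17} A23={q6,q23,q32} A24={q5,q9,q22,q33} A25={q6,q7,q22} A26={q4,q9,q30} A34={q3,q24,q28} A35={q2,q6,q15} A36={q2,q3,q14} A45={q11,q22,q25} A46={q3,q9,q20} A56={q2,q13,q18}
  A123={q23} A126={q4} A134={q28} A145={q11} A156={q13} A235={q6} A245={q22} A246={q9} A346={q3} A356={q2}
C dims 6,15,10; δ0: rk 6, SNF 1^5·2; δ1: rk 9, SNF 1^9
degree 0: 6−6−0 = 0 → Ȟ^0 ≅ 0
degree 1: 15−9−6 = 0 plus torsion [2] → Ȟ^1 ≅ Z/2
degree 2: 10−0−9 = 1 → Ȟ^2 ≅ Z

Ȟ^0(U;F) ≅ 0, Ȟ^1(U;F) ≅ Z/2 and Ȟ^2(U;F) ≅ Z


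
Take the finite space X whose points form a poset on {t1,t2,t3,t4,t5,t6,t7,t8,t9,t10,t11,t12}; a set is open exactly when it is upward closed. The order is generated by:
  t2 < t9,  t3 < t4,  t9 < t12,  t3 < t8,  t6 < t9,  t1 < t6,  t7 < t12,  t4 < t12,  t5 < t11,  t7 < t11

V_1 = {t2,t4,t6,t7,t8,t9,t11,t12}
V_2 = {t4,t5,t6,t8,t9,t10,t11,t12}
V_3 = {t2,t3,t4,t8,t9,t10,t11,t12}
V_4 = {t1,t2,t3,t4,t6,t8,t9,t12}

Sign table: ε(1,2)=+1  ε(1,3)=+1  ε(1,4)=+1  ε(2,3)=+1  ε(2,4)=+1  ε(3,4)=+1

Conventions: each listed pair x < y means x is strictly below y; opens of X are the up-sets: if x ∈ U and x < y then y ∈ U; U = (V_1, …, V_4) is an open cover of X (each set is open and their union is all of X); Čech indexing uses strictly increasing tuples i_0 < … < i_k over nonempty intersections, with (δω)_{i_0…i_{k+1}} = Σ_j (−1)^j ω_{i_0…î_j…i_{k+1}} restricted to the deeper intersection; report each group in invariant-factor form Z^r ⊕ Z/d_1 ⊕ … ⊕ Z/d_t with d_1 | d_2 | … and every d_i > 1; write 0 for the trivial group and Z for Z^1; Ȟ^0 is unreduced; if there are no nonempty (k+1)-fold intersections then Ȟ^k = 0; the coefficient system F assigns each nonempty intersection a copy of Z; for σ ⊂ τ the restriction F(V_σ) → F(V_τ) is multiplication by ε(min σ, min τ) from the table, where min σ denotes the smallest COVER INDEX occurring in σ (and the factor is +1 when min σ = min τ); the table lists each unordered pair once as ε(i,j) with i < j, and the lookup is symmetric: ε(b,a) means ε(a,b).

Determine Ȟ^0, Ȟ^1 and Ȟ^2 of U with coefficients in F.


Ȟ^0 = Z, Ȟ^1 = 0, Ȟ^2 = 0

nerve simplices:
  V12={t4,t6,t8,t9,t11,t12} V13={t2,t4,t8,t9,t11,t12} V14={t2,t4,t6,t8,t9,t12} V23={t4,t8,t9,t10,t11,t12} V24={t4,t6,t8,t9,t12} V34={t2,t3,t4,t8,t9,t12}
  V123={t4,t8,t9,t11,t12} V124={t4,t6,t8,t9,t12} V134={t2,t4,t8,t9,t12} V234={t4,t8,t9,t12}
  V1234={t4,t8,t9,t12}
C dims 4,6,4,1; δ0: rk 3, SNF 1^3; δ1: rk 3, SNF 1^3; δ2: rk 1, SNF 1^1
degree 0: 4−3−0 = 1 → Ȟ^0 ≅ Z
degree 1: 6−3−3 = 0 → Ȟ^1 ≅ 0
degree 2: 4−1−3 = 0 → Ȟ^2 ≅ 0


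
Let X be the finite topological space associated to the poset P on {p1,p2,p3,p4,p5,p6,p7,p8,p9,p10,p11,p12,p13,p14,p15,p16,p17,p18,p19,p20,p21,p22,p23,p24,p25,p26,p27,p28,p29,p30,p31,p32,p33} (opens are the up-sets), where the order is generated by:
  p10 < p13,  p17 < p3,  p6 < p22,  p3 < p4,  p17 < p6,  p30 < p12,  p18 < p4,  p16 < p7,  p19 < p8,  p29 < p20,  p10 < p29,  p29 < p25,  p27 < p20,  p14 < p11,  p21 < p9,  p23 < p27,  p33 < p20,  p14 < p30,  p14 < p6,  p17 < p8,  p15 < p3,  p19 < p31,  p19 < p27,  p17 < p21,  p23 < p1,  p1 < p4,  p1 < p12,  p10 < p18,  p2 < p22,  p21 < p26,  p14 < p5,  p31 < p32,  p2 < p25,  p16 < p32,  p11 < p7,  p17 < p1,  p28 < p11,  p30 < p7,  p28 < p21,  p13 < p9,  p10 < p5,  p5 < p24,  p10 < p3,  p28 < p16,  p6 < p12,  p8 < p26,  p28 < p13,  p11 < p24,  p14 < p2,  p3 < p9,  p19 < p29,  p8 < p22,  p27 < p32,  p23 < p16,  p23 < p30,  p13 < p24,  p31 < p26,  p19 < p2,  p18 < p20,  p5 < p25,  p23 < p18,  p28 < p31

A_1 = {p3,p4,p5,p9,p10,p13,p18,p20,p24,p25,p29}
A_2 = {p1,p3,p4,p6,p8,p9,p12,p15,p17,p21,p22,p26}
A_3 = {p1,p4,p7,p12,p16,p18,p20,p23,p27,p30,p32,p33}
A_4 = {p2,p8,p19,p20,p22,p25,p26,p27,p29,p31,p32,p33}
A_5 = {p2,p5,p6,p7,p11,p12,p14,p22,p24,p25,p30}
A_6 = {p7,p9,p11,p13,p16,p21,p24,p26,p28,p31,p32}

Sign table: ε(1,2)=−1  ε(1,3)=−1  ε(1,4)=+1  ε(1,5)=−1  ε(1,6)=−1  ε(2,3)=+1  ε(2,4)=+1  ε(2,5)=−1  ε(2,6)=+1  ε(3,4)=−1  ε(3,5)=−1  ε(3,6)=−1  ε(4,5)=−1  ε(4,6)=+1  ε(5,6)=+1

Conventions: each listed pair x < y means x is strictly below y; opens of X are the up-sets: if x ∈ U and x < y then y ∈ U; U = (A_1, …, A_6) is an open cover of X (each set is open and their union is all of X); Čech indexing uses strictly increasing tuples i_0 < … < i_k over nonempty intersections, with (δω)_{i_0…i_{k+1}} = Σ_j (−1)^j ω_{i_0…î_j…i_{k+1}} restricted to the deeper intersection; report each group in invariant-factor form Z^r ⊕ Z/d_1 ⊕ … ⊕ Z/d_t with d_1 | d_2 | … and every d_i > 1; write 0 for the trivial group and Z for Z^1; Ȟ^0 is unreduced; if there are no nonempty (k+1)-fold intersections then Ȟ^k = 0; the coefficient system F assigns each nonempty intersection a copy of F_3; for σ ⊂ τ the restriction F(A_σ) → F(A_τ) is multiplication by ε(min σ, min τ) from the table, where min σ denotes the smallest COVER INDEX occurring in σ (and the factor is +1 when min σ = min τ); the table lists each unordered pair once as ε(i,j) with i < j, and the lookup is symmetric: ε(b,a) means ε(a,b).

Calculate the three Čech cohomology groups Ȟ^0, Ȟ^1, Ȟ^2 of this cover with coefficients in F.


Ȟ^0 = 0, Ȟ^1 = 0, Ȟ^2 = Z/3

nerve simplices:
  A12={p3,p4,p9} A13={p4,p18,p20} A14={p20,p25,p29} A15={p5,p24,p25} A16={p9,p13,p24} A23={p1,p4,p12} A24={p8,p22,p26} A25={p6,p12,p22} A26={p9,p21,p26} A34={p20,p27,p32,p33} A35={p7,p12,p30} A36={p7,p16,p32} A45={p2,p22,p25} A46={p26,p31,p32} A56={p7,p11,p24}
  A123={p4} A126={p9} A134={p20} A145={p25} A156={p24} A235={p12} A245={p22} A246={p26} A346={p32} A356={p7}
C dims 6,15,10; δ0: rk_F3 6; δ1: rk_F3 9
degree 0: 6−6−0 = 0 → Ȟ^0 ≅ 0
degree 1: 15−9−6 = 0 → Ȟ^1 ≅ 0
degree 2: 10−0−9 = 1 → Ȟ^2 ≅ Z/3
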